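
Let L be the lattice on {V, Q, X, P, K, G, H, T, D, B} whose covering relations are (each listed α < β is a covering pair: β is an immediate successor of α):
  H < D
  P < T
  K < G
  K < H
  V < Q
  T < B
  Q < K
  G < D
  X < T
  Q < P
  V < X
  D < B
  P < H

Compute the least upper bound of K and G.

Common upper bounds of {K, G}: B, D, G.
The least among these is G.

G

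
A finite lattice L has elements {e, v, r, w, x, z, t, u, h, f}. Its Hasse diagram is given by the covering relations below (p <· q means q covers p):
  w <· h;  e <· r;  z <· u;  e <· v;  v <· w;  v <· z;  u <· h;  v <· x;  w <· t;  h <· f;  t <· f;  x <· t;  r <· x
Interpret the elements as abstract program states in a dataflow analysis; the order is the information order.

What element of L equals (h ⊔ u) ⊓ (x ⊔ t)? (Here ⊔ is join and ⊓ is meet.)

w

h ∨ u = h
x ∨ t = t
h ∧ t = w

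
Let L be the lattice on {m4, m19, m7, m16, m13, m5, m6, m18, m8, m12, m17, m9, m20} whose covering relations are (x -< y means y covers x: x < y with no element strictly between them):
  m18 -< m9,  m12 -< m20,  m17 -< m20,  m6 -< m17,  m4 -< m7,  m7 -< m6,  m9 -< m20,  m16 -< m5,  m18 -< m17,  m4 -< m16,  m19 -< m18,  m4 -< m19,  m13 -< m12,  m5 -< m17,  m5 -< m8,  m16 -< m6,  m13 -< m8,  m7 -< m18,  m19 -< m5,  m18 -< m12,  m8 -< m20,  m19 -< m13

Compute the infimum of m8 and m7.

m4

Common lower bounds of {m8, m7}: m4.
The greatest among these is m4.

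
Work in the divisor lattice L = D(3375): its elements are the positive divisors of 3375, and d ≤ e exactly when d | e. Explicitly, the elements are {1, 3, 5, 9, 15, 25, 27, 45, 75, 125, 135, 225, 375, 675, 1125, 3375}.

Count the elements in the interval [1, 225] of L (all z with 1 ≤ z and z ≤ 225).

9

The interval [1, 225] = {1, 15, 225, 25, 3, 45, 5, 75, 9}, which has 9 elements.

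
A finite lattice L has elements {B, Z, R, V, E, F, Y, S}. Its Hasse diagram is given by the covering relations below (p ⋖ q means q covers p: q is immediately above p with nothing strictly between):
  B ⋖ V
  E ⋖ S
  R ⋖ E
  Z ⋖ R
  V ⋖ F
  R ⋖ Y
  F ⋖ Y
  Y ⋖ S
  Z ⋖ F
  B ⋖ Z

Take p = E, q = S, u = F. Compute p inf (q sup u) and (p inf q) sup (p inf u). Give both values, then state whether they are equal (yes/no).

q sup u = S, so p inf (q sup u) = E inf S = E.
p inf q = E and p inf u = Z, so (p inf q) sup (p inf u) = E sup Z = E.
Equal: yes.

E; E; yes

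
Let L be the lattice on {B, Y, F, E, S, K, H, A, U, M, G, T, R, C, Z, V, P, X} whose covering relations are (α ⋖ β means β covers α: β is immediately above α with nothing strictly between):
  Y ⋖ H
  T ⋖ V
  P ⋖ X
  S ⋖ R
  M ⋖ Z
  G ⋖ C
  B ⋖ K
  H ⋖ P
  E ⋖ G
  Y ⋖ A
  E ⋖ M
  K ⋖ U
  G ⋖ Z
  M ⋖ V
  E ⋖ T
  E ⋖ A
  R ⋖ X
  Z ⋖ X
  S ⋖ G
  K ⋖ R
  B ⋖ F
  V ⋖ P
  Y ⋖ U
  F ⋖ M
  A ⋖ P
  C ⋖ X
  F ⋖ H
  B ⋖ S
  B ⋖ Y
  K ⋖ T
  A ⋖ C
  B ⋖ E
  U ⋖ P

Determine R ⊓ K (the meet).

Common lower bounds of {R, K}: B, K.
The greatest among these is K.

K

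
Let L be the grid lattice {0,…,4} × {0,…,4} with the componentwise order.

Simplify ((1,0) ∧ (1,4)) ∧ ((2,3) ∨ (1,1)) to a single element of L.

(1,0) ∧ (1,4) = (1,0)
(2,3) ∨ (1,1) = (2,3)
(1,0) ∧ (2,3) = (1,0)

(1,0)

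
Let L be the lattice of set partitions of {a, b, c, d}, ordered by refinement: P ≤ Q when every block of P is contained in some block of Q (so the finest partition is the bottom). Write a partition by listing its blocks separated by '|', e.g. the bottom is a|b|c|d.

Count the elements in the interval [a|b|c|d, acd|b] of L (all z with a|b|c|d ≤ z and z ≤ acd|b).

The interval [a|b|c|d, acd|b] = {acd|b, ac|b|d, ad|b|c, a|b|cd, a|b|c|d}, which has 5 elements.

5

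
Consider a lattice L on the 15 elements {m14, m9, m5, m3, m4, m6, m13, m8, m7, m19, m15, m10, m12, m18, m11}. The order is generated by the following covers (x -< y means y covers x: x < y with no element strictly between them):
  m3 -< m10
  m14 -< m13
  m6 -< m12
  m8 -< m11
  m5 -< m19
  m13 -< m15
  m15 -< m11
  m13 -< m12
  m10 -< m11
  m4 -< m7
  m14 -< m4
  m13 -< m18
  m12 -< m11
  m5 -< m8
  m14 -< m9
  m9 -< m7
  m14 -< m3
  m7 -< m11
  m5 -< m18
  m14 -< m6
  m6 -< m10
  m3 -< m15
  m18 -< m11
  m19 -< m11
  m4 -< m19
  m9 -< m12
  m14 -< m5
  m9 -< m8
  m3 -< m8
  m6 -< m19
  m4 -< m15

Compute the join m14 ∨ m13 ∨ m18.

Common upper bounds of {m14, m13, m18}: m11, m18.
The least among these is m18.

m18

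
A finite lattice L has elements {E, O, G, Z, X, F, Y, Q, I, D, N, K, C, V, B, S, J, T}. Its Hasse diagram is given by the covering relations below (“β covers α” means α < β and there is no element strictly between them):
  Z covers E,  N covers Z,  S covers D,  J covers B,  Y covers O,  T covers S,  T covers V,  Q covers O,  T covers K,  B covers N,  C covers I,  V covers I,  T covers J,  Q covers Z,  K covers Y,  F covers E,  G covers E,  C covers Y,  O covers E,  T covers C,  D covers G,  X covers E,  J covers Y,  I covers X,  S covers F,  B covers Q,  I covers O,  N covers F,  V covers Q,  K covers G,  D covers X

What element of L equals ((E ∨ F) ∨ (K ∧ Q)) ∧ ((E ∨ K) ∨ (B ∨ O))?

E ∨ F = F
K ∧ Q = O
F ∨ O = B
E ∨ K = K
B ∨ O = B
K ∨ B = T
B ∧ T = B

B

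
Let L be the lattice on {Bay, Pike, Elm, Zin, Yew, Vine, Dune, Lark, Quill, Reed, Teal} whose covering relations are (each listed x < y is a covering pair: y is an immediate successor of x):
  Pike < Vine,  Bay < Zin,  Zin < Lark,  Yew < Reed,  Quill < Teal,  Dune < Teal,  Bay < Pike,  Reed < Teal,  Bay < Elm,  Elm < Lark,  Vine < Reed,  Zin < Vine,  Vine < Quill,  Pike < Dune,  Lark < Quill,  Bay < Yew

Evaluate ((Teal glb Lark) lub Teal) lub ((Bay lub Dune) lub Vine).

Teal

Teal ∧ Lark = Lark
Lark ∨ Teal = Teal
Bay ∨ Dune = Dune
Dune ∨ Vine = Teal
Teal ∨ Teal = Teal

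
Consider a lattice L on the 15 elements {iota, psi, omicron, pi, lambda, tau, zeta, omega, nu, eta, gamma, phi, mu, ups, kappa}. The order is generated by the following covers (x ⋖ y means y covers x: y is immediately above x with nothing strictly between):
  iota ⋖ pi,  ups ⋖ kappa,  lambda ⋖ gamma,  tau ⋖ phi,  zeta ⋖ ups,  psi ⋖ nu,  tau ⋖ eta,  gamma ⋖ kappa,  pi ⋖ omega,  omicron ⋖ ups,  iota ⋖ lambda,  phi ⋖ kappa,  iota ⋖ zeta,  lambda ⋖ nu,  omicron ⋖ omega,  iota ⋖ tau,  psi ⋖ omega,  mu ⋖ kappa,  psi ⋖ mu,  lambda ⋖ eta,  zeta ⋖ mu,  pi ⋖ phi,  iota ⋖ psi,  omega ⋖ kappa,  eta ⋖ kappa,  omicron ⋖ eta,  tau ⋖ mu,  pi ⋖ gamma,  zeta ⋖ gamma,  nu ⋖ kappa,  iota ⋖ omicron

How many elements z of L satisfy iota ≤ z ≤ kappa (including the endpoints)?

15

The interval [iota, kappa] = {eta, gamma, iota, kappa, lambda, mu, nu, omega, omicron, phi, pi, psi, tau, ups, zeta}, which has 15 elements.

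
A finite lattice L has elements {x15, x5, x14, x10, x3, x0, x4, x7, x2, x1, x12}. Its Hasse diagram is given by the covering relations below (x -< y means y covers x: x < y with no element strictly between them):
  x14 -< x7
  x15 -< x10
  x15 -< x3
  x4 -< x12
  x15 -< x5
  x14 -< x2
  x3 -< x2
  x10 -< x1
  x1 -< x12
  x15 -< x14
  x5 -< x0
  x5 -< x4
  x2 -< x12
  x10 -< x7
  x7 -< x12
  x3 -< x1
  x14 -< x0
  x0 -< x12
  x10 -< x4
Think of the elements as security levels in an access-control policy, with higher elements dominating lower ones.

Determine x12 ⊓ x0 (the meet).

x0

Common lower bounds of {x12, x0}: x0, x14, x15, x5.
The greatest among these is x0.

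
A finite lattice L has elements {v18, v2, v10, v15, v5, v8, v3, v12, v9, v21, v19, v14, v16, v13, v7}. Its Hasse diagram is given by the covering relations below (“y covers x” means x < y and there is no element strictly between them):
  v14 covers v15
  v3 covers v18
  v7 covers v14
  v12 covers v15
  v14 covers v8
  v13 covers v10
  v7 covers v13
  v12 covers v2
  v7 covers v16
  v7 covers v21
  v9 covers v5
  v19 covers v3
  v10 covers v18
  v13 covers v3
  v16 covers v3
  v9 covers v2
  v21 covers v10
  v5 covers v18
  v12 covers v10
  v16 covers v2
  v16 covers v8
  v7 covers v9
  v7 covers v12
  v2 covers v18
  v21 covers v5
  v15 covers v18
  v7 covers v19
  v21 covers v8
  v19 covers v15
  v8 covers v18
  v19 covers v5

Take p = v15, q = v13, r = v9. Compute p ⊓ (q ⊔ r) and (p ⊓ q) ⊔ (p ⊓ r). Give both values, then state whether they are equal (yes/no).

v15; v18; no

q ⊔ r = v7, so p ⊓ (q ⊔ r) = v15 ⊓ v7 = v15.
p ⊓ q = v18 and p ⊓ r = v18, so (p ⊓ q) ⊔ (p ⊓ r) = v18 ⊔ v18 = v18.
Equal: no.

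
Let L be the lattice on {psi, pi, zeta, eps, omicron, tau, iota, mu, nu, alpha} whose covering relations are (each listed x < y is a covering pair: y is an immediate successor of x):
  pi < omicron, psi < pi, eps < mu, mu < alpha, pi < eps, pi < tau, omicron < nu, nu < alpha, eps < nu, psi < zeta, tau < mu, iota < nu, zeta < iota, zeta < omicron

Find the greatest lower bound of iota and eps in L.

Common lower bounds of {iota, eps}: psi.
The greatest among these is psi.

psi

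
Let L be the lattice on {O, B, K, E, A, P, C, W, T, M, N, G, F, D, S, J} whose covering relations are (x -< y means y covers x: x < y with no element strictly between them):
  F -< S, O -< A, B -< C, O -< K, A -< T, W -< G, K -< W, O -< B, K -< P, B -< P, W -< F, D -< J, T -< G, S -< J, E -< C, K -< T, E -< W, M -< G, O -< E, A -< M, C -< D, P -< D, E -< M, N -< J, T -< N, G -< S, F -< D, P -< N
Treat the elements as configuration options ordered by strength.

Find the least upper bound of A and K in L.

T

Common upper bounds of {A, K}: G, J, N, S, T.
The least among these is T.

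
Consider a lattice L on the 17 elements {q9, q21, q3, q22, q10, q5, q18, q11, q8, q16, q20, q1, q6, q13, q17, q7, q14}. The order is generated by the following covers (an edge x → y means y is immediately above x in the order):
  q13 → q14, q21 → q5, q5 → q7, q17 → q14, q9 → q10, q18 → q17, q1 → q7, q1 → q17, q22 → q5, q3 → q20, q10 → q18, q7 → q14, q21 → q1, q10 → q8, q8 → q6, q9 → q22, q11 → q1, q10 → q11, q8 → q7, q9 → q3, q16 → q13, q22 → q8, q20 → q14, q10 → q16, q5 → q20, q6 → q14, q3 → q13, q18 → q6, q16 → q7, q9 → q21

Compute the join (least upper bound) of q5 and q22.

q5

Common upper bounds of {q5, q22}: q14, q20, q5, q7.
The least among these is q5.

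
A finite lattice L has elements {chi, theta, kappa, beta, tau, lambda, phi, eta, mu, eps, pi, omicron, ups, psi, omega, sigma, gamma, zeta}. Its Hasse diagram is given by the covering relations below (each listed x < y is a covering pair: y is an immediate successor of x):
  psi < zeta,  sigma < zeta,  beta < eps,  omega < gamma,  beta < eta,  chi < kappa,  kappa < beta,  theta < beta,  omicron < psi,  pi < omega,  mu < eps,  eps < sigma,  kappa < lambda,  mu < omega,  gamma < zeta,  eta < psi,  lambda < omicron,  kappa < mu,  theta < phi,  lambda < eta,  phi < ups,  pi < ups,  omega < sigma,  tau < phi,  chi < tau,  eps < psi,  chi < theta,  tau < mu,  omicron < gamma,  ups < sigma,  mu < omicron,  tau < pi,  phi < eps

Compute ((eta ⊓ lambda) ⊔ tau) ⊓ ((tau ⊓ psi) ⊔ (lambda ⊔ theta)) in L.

omicron

eta ∧ lambda = lambda
lambda ∨ tau = omicron
tau ∧ psi = tau
lambda ∨ theta = eta
tau ∨ eta = psi
omicron ∧ psi = omicron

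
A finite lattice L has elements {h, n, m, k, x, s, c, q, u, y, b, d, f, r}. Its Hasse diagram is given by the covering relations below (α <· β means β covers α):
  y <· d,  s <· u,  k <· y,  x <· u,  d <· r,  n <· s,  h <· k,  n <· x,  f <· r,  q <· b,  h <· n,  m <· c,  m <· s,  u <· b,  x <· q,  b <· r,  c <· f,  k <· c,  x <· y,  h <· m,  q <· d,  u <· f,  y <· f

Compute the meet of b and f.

u

Common lower bounds of {b, f}: h, m, n, s, u, x.
The greatest among these is u.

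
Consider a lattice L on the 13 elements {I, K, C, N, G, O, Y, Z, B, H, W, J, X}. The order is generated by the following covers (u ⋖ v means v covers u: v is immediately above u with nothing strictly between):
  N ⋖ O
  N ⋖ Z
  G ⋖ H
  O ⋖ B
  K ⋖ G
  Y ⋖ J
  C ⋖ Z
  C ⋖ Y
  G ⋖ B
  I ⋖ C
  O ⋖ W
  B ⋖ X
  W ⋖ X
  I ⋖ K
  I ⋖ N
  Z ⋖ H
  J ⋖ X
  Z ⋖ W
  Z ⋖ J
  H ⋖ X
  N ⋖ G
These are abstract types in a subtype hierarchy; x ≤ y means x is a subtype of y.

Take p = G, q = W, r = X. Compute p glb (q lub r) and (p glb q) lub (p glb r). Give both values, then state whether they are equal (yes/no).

q lub r = X, so p glb (q lub r) = G glb X = G.
p glb q = N and p glb r = G, so (p glb q) lub (p glb r) = N lub G = G.
Equal: yes.

G; G; yes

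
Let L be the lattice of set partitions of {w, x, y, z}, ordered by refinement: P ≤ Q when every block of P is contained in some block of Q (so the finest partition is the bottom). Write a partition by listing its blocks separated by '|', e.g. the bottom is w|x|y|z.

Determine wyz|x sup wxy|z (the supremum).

wxyz

The join of wyz|x and wxy|z merges any blocks that overlap across the partitions, giving wxyz.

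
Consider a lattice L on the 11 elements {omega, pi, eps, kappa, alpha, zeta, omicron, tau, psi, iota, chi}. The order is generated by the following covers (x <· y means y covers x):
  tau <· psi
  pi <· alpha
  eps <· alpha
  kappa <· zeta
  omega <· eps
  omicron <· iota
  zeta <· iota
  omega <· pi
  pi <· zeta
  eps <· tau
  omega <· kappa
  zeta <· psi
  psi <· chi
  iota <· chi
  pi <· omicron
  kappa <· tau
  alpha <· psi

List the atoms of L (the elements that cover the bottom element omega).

The atoms are exactly the elements that cover omega: eps, kappa, pi.

eps, kappa, pi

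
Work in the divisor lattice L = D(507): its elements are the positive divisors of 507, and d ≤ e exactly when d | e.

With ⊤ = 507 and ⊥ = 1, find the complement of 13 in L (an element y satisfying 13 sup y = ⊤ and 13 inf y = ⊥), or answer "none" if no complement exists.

none

For every candidate y, either 13 ∨ y ≠ 507 or 13 ∧ y ≠ 1; no complement exists.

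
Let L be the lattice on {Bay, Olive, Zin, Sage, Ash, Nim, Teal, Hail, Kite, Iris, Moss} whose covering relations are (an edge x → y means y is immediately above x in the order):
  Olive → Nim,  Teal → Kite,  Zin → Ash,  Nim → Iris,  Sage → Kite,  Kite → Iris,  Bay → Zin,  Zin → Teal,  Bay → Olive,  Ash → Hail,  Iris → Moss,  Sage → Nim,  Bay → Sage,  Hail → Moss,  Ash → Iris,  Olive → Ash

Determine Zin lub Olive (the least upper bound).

Common upper bounds of {Zin, Olive}: Ash, Hail, Iris, Moss.
The least among these is Ash.

Ash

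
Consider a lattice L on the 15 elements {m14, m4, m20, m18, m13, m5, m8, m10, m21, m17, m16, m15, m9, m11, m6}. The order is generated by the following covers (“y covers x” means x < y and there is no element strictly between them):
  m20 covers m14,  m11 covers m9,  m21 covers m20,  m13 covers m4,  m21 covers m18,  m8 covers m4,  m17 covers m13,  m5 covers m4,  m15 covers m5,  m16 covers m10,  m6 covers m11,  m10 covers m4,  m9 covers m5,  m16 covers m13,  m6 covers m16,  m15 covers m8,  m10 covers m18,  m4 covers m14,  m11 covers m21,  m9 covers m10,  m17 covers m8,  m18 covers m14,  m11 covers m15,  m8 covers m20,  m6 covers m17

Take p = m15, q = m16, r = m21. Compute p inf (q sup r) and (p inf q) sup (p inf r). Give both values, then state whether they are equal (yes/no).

m15; m8; no

q sup r = m6, so p inf (q sup r) = m15 inf m6 = m15.
p inf q = m4 and p inf r = m20, so (p inf q) sup (p inf r) = m4 sup m20 = m8.
Equal: no.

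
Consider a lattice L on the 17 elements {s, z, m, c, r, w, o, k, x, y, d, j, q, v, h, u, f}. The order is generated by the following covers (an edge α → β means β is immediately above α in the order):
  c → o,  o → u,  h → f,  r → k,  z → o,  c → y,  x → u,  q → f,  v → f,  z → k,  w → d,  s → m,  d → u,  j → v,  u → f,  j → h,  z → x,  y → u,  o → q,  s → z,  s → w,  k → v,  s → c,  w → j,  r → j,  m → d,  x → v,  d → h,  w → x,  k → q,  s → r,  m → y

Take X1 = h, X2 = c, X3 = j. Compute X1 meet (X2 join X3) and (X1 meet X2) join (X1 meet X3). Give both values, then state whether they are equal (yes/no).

h; j; no

X2 join X3 = f, so X1 meet (X2 join X3) = h meet f = h.
X1 meet X2 = s and X1 meet X3 = j, so (X1 meet X2) join (X1 meet X3) = s join j = j.
Equal: no.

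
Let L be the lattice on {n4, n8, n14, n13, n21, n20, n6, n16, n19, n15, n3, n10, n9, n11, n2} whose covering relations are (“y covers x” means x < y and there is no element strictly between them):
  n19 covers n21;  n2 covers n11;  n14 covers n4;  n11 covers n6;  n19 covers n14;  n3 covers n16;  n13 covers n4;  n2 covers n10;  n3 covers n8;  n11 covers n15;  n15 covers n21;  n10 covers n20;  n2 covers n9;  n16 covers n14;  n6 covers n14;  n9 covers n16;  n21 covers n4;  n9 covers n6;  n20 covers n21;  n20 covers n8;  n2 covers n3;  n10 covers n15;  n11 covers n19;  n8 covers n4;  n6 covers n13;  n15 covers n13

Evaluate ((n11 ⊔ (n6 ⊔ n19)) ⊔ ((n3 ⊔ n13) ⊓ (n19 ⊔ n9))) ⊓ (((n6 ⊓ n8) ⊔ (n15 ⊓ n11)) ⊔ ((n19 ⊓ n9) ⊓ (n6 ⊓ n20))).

n15

n6 ∨ n19 = n11
n11 ∨ n11 = n11
n3 ∨ n13 = n2
n19 ∨ n9 = n2
n2 ∧ n2 = n2
n11 ∨ n2 = n2
n6 ∧ n8 = n4
n15 ∧ n11 = n15
n4 ∨ n15 = n15
n19 ∧ n9 = n14
n6 ∧ n20 = n4
n14 ∧ n4 = n4
n15 ∨ n4 = n15
n2 ∧ n15 = n15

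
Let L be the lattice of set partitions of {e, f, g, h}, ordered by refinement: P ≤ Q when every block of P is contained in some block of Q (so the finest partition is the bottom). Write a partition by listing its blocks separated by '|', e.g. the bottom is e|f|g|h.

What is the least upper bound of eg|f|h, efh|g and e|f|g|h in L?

The join of eg|f|h, efh|g, e|f|g|h merges any blocks that overlap across the partitions, giving efgh.

efgh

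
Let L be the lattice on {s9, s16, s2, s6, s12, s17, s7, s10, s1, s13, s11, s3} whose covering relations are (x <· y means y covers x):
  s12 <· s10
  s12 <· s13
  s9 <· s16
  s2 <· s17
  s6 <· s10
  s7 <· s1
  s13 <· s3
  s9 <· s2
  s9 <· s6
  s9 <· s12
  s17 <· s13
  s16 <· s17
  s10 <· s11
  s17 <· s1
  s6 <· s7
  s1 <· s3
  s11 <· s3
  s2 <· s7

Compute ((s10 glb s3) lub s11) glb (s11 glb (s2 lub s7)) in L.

s6

s10 ∧ s3 = s10
s10 ∨ s11 = s11
s2 ∨ s7 = s7
s11 ∧ s7 = s6
s11 ∧ s6 = s6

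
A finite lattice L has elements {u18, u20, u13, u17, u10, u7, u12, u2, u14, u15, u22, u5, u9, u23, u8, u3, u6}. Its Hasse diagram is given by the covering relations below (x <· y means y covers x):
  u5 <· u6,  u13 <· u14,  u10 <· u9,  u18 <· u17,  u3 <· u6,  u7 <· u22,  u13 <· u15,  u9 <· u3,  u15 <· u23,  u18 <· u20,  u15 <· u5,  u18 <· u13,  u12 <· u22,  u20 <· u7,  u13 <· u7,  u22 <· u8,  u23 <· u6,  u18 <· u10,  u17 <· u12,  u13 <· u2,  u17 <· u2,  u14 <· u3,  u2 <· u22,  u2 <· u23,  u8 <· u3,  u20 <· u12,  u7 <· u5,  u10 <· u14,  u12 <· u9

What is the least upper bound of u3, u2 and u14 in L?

Common upper bounds of {u3, u2, u14}: u3, u6.
The least among these is u3.

u3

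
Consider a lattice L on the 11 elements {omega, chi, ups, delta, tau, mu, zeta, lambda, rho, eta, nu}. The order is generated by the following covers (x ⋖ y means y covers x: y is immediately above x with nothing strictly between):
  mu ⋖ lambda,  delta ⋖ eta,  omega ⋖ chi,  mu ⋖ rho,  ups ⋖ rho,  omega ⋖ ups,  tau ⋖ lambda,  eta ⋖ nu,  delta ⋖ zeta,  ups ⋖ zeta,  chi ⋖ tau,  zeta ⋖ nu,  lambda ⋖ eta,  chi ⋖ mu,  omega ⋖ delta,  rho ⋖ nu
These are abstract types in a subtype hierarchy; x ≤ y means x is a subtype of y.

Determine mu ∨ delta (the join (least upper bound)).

Common upper bounds of {mu, delta}: eta, nu.
The least among these is eta.

eta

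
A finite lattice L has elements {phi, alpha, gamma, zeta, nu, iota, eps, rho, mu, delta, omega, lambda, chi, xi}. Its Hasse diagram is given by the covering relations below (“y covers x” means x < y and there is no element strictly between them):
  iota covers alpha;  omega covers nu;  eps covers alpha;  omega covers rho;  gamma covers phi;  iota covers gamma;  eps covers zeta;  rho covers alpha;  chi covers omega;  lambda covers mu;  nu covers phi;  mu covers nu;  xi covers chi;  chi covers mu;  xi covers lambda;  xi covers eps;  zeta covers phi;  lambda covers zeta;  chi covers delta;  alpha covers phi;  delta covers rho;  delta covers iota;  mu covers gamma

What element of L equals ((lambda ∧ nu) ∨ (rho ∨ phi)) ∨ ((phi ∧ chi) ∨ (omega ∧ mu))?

omega

lambda ∧ nu = nu
rho ∨ phi = rho
nu ∨ rho = omega
phi ∧ chi = phi
omega ∧ mu = nu
phi ∨ nu = nu
omega ∨ nu = omega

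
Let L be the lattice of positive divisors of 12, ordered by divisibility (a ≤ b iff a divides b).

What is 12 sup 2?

In the divisibility order, the join is the least common multiple: lcm(12, 2) = 12.

12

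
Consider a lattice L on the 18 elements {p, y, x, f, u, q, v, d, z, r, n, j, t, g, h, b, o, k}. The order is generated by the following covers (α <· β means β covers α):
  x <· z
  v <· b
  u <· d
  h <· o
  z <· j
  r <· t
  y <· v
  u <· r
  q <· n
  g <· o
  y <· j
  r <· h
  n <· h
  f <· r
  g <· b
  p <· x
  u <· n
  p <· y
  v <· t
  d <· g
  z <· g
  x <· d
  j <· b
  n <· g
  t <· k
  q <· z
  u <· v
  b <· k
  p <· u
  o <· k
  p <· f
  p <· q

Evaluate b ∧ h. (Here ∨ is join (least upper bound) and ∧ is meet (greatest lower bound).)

n

b ∧ h = n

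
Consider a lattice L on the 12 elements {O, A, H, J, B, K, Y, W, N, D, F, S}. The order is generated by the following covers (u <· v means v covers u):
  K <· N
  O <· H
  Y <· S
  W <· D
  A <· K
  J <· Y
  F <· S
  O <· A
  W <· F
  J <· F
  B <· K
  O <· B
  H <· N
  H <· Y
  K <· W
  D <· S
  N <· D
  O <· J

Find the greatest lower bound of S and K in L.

Common lower bounds of {S, K}: A, B, K, O.
The greatest among these is K.

K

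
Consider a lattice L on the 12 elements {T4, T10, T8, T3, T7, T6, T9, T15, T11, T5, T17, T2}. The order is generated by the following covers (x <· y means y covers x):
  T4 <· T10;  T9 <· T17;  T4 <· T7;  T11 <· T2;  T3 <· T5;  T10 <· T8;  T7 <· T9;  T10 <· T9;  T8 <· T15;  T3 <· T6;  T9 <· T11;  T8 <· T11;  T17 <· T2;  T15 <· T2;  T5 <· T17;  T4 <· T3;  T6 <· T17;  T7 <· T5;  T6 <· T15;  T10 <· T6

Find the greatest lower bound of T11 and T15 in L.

T8

Common lower bounds of {T11, T15}: T10, T4, T8.
The greatest among these is T8.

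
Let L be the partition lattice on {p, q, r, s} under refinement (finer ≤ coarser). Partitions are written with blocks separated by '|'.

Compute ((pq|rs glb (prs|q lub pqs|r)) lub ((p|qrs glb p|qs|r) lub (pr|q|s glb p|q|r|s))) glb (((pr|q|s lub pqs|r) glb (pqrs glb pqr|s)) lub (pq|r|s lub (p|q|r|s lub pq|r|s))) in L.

prs|q ∨ pqs|r = pqrs
pq|rs ∧ pqrs = pq|rs
p|qrs ∧ p|qs|r = p|qs|r
pr|q|s ∧ p|q|r|s = p|q|r|s
p|qs|r ∨ p|q|r|s = p|qs|r
pq|rs ∨ p|qs|r = pqrs
pr|q|s ∨ pqs|r = pqrs
pqrs ∧ pqr|s = pqr|s
pqrs ∧ pqr|s = pqr|s
p|q|r|s ∨ pq|r|s = pq|r|s
pq|r|s ∨ pq|r|s = pq|r|s
pqr|s ∨ pq|r|s = pqr|s
pqrs ∧ pqr|s = pqr|s

pqr|s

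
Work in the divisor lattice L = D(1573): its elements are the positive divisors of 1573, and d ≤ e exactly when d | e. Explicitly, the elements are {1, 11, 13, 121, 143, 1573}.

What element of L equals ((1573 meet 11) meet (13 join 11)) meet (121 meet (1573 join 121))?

1573 ∧ 11 = 11
13 ∨ 11 = 143
11 ∧ 143 = 11
1573 ∨ 121 = 1573
121 ∧ 1573 = 121
11 ∧ 121 = 11

11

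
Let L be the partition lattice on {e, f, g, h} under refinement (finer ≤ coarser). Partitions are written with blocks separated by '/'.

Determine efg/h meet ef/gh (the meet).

The meet (common refinement) of efg/h and ef/gh intersects blocks pairwise, giving ef/g/h.

ef/g/h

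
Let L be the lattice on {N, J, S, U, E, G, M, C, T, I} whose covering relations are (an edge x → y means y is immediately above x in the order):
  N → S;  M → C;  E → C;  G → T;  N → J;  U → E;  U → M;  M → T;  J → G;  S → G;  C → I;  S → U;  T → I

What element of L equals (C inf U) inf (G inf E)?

S

C ∧ U = U
G ∧ E = S
U ∧ S = S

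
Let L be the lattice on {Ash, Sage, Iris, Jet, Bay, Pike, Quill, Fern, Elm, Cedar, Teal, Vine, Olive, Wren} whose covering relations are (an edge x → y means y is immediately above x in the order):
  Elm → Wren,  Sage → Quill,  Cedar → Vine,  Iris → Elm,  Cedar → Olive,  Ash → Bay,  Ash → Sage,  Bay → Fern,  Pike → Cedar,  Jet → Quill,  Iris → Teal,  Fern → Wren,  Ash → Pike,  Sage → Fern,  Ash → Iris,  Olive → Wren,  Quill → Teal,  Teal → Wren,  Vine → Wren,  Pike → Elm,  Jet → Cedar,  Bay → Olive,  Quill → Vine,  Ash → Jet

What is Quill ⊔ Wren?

Wren

Common upper bounds of {Quill, Wren}: Wren.
The least among these is Wren.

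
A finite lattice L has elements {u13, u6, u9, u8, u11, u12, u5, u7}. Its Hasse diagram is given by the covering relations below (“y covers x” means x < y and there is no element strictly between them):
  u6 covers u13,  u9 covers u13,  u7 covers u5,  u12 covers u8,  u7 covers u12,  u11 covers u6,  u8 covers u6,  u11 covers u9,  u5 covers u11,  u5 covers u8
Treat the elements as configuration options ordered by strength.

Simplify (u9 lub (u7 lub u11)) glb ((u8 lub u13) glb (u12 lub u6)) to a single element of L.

u8

u7 ∨ u11 = u7
u9 ∨ u7 = u7
u8 ∨ u13 = u8
u12 ∨ u6 = u12
u8 ∧ u12 = u8
u7 ∧ u8 = u8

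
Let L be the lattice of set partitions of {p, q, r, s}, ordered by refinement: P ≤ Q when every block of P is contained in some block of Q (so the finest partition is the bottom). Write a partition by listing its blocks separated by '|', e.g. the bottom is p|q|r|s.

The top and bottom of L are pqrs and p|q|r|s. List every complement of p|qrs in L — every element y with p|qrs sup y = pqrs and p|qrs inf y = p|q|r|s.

Need y with p|qrs ∨ y = pqrs and p|qrs ∧ y = p|q|r|s.
Checking each element gives: pq|r|s, pr|q|s, ps|q|r.

pq|r|s, pr|q|s, ps|q|r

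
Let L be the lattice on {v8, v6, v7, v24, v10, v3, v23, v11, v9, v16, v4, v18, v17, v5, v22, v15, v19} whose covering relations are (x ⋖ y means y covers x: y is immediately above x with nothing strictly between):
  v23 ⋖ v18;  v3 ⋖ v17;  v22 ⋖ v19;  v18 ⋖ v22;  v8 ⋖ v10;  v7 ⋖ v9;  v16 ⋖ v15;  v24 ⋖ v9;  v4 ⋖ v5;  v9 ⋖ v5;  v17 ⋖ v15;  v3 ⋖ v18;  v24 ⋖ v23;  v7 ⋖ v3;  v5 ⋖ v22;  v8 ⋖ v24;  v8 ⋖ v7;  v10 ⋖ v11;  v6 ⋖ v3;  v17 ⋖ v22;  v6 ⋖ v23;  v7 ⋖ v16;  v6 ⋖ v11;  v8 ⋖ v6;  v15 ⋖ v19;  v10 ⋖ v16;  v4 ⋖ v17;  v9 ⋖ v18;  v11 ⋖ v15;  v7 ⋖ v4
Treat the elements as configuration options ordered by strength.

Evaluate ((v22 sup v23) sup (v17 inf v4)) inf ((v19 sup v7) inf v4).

v4

v22 ∨ v23 = v22
v17 ∧ v4 = v4
v22 ∨ v4 = v22
v19 ∨ v7 = v19
v19 ∧ v4 = v4
v22 ∧ v4 = v4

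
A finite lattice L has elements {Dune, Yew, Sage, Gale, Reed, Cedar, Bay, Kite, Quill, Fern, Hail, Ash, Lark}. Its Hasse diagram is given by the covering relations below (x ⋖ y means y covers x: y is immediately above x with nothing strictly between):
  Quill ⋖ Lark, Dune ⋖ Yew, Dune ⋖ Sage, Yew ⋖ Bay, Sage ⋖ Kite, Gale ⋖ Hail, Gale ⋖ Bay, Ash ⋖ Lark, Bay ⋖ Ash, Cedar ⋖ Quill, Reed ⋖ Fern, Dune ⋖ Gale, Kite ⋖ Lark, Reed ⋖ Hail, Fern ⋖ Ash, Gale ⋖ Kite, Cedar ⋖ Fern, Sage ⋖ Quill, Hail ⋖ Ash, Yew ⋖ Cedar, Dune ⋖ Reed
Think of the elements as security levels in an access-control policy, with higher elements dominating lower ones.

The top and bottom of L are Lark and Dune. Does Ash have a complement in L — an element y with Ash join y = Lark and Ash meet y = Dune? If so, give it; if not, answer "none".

Sage

Need y with Ash ∨ y = Lark and Ash ∧ y = Dune.
Checking each element gives: Sage.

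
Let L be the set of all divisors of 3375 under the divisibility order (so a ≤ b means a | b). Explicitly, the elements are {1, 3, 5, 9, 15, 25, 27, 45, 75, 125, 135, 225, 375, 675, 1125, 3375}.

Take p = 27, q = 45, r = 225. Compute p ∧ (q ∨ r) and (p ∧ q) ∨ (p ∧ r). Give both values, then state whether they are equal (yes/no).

q ∨ r = 225, so p ∧ (q ∨ r) = 27 ∧ 225 = 9.
p ∧ q = 9 and p ∧ r = 9, so (p ∧ q) ∨ (p ∧ r) = 9 ∨ 9 = 9.
Equal: yes.

9; 9; yes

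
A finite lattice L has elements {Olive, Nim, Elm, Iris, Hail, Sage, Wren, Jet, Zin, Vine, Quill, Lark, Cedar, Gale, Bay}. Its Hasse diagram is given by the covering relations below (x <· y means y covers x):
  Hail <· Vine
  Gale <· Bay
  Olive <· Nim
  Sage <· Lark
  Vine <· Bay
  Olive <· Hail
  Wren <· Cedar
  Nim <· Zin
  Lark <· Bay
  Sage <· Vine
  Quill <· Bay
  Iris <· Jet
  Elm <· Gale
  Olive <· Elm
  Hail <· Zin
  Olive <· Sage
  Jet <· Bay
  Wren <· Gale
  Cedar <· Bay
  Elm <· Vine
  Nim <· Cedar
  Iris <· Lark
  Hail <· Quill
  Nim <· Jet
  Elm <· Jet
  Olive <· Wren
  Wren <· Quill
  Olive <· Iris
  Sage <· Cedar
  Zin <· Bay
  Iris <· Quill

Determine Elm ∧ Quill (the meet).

Olive

Common lower bounds of {Elm, Quill}: Olive.
The greatest among these is Olive.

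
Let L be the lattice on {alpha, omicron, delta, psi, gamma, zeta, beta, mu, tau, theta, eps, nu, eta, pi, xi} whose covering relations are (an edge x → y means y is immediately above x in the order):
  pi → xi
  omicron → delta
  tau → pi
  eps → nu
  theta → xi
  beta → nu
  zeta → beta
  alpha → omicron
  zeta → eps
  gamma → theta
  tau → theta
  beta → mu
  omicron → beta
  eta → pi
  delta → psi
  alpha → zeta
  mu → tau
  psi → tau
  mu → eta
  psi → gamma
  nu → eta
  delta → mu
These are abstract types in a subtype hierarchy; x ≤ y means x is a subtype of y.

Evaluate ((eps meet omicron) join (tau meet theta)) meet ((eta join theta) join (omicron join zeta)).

tau

eps ∧ omicron = alpha
tau ∧ theta = tau
alpha ∨ tau = tau
eta ∨ theta = xi
omicron ∨ zeta = beta
xi ∨ beta = xi
tau ∧ xi = tau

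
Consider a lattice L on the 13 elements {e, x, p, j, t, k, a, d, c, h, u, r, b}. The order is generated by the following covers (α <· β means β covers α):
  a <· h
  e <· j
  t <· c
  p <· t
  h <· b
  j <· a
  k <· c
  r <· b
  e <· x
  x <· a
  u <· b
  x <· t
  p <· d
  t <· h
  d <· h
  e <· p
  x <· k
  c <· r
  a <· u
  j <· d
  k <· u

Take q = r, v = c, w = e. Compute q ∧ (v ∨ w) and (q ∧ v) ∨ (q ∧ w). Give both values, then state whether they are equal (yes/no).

v ∨ w = c, so q ∧ (v ∨ w) = r ∧ c = c.
q ∧ v = c and q ∧ w = e, so (q ∧ v) ∨ (q ∧ w) = c ∨ e = c.
Equal: yes.

c; c; yes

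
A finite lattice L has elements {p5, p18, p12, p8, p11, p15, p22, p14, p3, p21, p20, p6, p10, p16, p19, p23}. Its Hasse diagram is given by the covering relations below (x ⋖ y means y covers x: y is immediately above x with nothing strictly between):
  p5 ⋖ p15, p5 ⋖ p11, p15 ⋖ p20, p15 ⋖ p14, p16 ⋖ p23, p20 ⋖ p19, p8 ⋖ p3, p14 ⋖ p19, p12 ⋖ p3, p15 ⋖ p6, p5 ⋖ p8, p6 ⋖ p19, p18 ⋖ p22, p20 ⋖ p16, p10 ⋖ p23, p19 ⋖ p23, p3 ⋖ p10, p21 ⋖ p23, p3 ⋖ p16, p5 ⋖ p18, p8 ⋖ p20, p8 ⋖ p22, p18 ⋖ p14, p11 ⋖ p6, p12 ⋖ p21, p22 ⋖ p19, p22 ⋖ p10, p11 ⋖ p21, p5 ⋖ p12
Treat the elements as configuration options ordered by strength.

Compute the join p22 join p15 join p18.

p19

Common upper bounds of {p22, p15, p18}: p19, p23.
The least among these is p19.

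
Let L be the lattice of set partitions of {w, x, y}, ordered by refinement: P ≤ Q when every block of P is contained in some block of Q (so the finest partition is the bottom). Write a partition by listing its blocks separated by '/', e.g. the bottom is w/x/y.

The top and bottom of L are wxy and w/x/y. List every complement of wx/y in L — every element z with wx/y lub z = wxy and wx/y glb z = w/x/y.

Need z with wx/y ∨ z = wxy and wx/y ∧ z = w/x/y.
Checking each element gives: w/xy, wy/x.

w/xy, wy/x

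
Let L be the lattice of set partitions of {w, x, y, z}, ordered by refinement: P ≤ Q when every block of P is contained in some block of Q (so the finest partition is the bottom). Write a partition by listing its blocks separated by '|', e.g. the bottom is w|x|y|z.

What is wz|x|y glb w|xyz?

The meet (common refinement) of wz|x|y and w|xyz intersects blocks pairwise, giving w|x|y|z.

w|x|y|z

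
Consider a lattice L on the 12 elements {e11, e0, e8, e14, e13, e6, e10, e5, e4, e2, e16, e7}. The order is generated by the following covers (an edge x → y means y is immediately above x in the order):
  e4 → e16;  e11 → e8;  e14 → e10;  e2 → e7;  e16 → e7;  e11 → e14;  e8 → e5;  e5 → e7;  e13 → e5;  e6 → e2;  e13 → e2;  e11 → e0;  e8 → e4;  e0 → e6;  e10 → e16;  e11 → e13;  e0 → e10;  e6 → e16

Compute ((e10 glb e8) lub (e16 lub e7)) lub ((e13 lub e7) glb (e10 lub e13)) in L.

e10 ∧ e8 = e11
e16 ∨ e7 = e7
e11 ∨ e7 = e7
e13 ∨ e7 = e7
e10 ∨ e13 = e7
e7 ∧ e7 = e7
e7 ∨ e7 = e7

e7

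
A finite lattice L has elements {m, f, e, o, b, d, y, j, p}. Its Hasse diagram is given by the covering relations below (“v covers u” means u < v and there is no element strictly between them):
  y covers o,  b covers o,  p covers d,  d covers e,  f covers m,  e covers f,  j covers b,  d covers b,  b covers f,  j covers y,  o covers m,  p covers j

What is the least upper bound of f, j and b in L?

j

Common upper bounds of {f, j, b}: j, p.
The least among these is j.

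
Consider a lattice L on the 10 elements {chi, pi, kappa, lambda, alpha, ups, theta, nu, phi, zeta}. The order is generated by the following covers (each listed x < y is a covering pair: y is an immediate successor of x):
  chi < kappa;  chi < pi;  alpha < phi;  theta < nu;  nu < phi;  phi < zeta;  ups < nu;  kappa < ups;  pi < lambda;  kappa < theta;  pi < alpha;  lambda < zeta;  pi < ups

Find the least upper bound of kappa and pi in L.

Common upper bounds of {kappa, pi}: nu, phi, ups, zeta.
The least among these is ups.

ups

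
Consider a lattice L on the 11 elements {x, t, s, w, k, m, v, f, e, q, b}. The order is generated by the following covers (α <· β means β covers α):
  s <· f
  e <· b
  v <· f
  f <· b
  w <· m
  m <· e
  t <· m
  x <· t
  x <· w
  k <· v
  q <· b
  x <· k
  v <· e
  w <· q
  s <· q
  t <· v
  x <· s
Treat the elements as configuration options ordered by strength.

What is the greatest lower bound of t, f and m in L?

t

Common lower bounds of {t, f, m}: t, x.
The greatest among these is t.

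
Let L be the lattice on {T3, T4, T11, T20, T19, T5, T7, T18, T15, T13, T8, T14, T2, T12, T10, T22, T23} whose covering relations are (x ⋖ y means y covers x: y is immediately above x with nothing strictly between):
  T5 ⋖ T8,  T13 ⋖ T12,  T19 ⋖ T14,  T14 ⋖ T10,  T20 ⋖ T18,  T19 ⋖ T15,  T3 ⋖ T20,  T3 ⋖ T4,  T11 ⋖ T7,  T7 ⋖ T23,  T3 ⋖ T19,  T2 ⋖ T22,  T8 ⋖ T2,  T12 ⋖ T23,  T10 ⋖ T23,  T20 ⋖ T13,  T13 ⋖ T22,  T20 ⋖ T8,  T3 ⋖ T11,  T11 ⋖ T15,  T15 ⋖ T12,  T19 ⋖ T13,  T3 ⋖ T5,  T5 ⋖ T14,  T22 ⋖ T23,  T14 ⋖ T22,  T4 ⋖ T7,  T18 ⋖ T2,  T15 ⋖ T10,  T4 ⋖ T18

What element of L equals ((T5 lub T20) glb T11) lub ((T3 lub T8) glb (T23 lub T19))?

T5 ∨ T20 = T8
T8 ∧ T11 = T3
T3 ∨ T8 = T8
T23 ∨ T19 = T23
T8 ∧ T23 = T8
T3 ∨ T8 = T8

T8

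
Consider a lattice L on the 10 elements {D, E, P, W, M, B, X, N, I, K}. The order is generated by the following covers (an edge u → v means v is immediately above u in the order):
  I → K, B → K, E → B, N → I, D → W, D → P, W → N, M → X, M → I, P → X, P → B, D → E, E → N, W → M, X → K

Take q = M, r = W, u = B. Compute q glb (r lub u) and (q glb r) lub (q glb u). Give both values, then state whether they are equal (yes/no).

M; W; no

r lub u = K, so q glb (r lub u) = M glb K = M.
q glb r = W and q glb u = D, so (q glb r) lub (q glb u) = W lub D = W.
Equal: no.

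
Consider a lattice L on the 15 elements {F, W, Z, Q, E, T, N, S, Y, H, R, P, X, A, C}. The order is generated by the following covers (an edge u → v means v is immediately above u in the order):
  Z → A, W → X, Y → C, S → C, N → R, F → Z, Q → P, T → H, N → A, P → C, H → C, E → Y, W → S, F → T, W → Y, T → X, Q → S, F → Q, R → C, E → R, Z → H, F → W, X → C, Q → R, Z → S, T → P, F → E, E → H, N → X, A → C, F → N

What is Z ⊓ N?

F

Common lower bounds of {Z, N}: F.
The greatest among these is F.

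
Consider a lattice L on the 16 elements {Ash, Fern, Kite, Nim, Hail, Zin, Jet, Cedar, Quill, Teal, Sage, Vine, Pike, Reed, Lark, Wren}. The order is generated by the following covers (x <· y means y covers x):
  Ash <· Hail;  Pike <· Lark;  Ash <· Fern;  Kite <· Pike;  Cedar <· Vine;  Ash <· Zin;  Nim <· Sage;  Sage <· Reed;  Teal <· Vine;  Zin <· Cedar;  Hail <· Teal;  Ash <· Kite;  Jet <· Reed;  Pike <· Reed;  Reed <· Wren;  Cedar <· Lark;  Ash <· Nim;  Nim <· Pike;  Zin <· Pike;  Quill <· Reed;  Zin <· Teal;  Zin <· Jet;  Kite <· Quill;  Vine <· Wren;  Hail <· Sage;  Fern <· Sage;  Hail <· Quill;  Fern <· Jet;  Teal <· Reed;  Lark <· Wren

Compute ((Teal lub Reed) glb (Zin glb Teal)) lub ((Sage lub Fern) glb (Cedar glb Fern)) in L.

Zin

Teal ∨ Reed = Reed
Zin ∧ Teal = Zin
Reed ∧ Zin = Zin
Sage ∨ Fern = Sage
Cedar ∧ Fern = Ash
Sage ∧ Ash = Ash
Zin ∨ Ash = Zin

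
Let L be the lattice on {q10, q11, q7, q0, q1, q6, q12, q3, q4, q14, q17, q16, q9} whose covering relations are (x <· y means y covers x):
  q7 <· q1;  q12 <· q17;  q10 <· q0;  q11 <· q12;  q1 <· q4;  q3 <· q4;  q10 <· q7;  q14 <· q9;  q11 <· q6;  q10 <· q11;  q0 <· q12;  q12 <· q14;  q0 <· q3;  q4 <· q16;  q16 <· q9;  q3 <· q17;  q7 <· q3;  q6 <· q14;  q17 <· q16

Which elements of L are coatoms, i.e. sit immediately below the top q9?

q14, q16

The coatoms are exactly the elements covered by q9: q14, q16.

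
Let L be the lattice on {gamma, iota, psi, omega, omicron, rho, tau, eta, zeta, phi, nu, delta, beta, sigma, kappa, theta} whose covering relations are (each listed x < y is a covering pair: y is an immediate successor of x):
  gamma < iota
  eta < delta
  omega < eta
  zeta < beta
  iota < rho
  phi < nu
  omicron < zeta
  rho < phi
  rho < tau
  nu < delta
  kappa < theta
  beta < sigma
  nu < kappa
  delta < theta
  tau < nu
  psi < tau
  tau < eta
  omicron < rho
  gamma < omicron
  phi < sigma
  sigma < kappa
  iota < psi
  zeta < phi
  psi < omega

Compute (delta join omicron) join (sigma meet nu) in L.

delta ∨ omicron = delta
sigma ∧ nu = phi
delta ∨ phi = delta

delta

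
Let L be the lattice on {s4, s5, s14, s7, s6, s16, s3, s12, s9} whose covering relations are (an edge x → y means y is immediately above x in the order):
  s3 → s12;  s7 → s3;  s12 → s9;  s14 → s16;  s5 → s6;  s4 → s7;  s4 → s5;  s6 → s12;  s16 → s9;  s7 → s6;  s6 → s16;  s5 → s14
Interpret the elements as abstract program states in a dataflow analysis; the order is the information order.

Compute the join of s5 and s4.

Common upper bounds of {s5, s4}: s12, s14, s16, s5, s6, s9.
The least among these is s5.

s5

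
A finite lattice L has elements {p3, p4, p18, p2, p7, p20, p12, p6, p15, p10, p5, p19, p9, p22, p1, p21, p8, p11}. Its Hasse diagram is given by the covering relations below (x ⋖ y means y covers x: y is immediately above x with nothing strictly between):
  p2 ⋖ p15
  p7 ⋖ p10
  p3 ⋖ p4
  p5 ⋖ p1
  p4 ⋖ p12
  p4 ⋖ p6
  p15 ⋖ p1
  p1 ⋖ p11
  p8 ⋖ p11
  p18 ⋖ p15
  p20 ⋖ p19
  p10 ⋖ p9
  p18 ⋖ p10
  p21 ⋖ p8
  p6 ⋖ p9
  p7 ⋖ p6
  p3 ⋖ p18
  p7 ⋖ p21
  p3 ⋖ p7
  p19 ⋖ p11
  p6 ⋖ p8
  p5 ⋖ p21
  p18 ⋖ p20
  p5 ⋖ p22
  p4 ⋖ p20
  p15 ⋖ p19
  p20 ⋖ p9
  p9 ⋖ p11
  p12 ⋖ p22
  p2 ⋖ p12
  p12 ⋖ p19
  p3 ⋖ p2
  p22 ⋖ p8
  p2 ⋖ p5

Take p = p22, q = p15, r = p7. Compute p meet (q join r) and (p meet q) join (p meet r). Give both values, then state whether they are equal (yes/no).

p22; p2; no

q join r = p11, so p meet (q join r) = p22 meet p11 = p22.
p meet q = p2 and p meet r = p3, so (p meet q) join (p meet r) = p2 join p3 = p2.
Equal: no.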